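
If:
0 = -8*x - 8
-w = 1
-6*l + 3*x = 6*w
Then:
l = 1/2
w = -1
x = -1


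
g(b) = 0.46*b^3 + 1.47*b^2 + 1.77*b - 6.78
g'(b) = 1.38*b^2 + 2.94*b + 1.77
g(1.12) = -2.31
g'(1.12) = 6.79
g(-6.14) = -68.71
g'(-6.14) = 35.74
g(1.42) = 0.01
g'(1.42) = 8.73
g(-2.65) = -9.71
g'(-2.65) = 3.67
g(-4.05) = -20.39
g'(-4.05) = 12.50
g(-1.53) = -7.69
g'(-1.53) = 0.50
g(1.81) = 3.97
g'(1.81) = 11.61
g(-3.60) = -15.56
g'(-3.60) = 9.07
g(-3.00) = -11.28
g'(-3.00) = 5.37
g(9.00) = 463.56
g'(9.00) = 140.01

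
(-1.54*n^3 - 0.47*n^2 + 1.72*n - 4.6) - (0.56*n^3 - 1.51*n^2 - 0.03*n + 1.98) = -2.1*n^3 + 1.04*n^2 + 1.75*n - 6.58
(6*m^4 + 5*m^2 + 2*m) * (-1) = -6*m^4 - 5*m^2 - 2*m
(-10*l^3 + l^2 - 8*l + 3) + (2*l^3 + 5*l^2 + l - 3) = -8*l^3 + 6*l^2 - 7*l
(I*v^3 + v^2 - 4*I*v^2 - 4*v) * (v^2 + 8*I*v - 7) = I*v^5 - 7*v^4 - 4*I*v^4 + 28*v^3 + I*v^3 - 7*v^2 - 4*I*v^2 + 28*v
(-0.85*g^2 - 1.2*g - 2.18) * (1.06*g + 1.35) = -0.901*g^3 - 2.4195*g^2 - 3.9308*g - 2.943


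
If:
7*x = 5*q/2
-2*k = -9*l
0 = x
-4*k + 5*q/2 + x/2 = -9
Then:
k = 9/4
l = 1/2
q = 0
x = 0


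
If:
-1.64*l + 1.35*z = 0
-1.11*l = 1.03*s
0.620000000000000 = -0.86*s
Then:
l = 0.67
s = -0.72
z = 0.81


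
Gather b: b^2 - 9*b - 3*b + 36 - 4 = b^2 - 12*b + 32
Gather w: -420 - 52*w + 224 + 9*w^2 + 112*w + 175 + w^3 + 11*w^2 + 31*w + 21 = w^3 + 20*w^2 + 91*w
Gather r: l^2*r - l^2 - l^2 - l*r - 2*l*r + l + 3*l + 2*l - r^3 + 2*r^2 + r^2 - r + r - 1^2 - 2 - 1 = -2*l^2 + 6*l - r^3 + 3*r^2 + r*(l^2 - 3*l) - 4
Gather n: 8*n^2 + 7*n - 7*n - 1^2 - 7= 8*n^2 - 8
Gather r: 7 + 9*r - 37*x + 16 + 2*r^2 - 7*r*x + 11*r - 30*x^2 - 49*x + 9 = 2*r^2 + r*(20 - 7*x) - 30*x^2 - 86*x + 32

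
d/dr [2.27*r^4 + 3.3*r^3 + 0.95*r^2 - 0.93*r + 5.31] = 9.08*r^3 + 9.9*r^2 + 1.9*r - 0.93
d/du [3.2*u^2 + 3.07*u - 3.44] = 6.4*u + 3.07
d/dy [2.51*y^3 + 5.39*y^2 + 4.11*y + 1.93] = 7.53*y^2 + 10.78*y + 4.11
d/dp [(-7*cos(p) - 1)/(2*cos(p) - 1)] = -9*sin(p)/(2*cos(p) - 1)^2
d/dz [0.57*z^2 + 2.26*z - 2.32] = 1.14*z + 2.26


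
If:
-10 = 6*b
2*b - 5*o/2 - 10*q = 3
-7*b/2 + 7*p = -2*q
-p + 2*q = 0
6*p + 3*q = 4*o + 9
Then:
No Solution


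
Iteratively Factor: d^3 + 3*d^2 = (d + 3)*(d^2) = d*(d + 3)*(d)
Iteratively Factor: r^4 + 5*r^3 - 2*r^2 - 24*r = (r + 3)*(r^3 + 2*r^2 - 8*r) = r*(r + 3)*(r^2 + 2*r - 8) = r*(r - 2)*(r + 3)*(r + 4)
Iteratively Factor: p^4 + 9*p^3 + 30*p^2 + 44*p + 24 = (p + 3)*(p^3 + 6*p^2 + 12*p + 8) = (p + 2)*(p + 3)*(p^2 + 4*p + 4) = (p + 2)^2*(p + 3)*(p + 2)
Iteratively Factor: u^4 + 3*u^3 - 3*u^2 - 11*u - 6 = (u - 2)*(u^3 + 5*u^2 + 7*u + 3) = (u - 2)*(u + 3)*(u^2 + 2*u + 1) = (u - 2)*(u + 1)*(u + 3)*(u + 1)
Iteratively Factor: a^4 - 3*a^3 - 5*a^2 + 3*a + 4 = (a - 4)*(a^3 + a^2 - a - 1) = (a - 4)*(a - 1)*(a^2 + 2*a + 1) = (a - 4)*(a - 1)*(a + 1)*(a + 1)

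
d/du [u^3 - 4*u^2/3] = u*(9*u - 8)/3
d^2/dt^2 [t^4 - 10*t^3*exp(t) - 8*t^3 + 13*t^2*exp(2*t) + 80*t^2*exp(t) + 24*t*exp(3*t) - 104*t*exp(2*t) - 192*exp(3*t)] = -10*t^3*exp(t) + 52*t^2*exp(2*t) + 20*t^2*exp(t) + 12*t^2 + 216*t*exp(3*t) - 312*t*exp(2*t) + 260*t*exp(t) - 48*t - 1584*exp(3*t) - 390*exp(2*t) + 160*exp(t)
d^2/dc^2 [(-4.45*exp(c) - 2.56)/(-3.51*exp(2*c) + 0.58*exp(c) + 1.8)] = (54.824445*exp(4*c) + 135.217134*exp(3*c) + 153.055656*exp(2*c) + 60.911704*exp(c) + 11.74536)*exp(c)/(43.243551*exp(6*c) - 21.436974*exp(5*c) - 62.986248*exp(4*c) + 21.791528*exp(3*c) + 32.30064*exp(2*c) - 5.6376*exp(c) - 5.832)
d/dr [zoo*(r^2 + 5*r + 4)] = zoo*(r + 1)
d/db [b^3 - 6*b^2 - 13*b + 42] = 3*b^2 - 12*b - 13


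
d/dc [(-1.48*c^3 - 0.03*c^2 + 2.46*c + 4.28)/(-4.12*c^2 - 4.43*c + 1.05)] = (6.0976*c^4 + 13.1128*c^3 + 5.6061*c^2 + 35.2042*c + 21.5434)/(16.9744*c^4 + 36.5032*c^3 + 10.9729*c^2 - 9.303*c + 1.1025)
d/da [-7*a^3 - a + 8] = -21*a^2 - 1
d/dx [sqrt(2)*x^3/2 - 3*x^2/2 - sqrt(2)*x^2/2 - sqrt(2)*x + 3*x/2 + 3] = 3*sqrt(2)*x^2/2 - 3*x - sqrt(2)*x - sqrt(2) + 3/2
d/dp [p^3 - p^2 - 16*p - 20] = 3*p^2 - 2*p - 16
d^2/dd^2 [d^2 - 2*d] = 2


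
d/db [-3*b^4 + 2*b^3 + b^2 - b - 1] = -12*b^3 + 6*b^2 + 2*b - 1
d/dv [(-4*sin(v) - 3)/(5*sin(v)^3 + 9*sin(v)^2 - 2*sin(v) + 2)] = (40*sin(v)^3 + 81*sin(v)^2 + 54*sin(v) - 14)*cos(v)/(5*sin(v)^3 + 9*sin(v)^2 - 2*sin(v) + 2)^2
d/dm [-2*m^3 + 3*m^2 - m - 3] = -6*m^2 + 6*m - 1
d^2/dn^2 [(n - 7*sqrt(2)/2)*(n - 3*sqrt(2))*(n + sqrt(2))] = 6*n - 11*sqrt(2)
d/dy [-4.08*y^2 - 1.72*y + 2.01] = -8.16*y - 1.72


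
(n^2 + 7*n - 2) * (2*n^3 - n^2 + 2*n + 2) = 2*n^5 + 13*n^4 - 9*n^3 + 18*n^2 + 10*n - 4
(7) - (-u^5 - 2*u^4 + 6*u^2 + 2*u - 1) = u^5 + 2*u^4 - 6*u^2 - 2*u + 8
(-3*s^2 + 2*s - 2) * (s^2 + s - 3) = -3*s^4 - s^3 + 9*s^2 - 8*s + 6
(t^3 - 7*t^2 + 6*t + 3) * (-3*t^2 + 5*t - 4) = -3*t^5 + 26*t^4 - 57*t^3 + 49*t^2 - 9*t - 12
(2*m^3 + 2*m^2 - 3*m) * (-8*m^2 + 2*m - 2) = -16*m^5 - 12*m^4 + 24*m^3 - 10*m^2 + 6*m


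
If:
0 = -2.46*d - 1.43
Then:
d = -0.58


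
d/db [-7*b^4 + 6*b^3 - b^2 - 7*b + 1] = -28*b^3 + 18*b^2 - 2*b - 7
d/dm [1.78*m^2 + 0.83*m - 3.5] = 3.56*m + 0.83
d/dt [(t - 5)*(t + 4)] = 2*t - 1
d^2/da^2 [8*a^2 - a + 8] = 16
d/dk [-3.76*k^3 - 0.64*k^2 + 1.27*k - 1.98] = -11.28*k^2 - 1.28*k + 1.27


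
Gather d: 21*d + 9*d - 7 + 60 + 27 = 30*d + 80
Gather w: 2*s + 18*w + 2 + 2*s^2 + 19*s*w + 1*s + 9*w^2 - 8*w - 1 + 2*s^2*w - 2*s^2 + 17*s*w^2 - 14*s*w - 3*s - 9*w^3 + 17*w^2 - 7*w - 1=-9*w^3 + w^2*(17*s + 26) + w*(2*s^2 + 5*s + 3)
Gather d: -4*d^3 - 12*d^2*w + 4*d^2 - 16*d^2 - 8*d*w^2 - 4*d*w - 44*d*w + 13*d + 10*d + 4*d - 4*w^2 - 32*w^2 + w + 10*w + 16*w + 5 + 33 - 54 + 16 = -4*d^3 + d^2*(-12*w - 12) + d*(-8*w^2 - 48*w + 27) - 36*w^2 + 27*w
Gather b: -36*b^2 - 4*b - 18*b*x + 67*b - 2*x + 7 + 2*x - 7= -36*b^2 + b*(63 - 18*x)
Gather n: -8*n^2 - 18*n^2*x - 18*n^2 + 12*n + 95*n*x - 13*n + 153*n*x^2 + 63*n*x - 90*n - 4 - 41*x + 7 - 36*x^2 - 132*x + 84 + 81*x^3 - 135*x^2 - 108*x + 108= n^2*(-18*x - 26) + n*(153*x^2 + 158*x - 91) + 81*x^3 - 171*x^2 - 281*x + 195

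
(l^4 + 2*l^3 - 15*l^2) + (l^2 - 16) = l^4 + 2*l^3 - 14*l^2 - 16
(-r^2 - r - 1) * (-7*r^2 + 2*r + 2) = 7*r^4 + 5*r^3 + 3*r^2 - 4*r - 2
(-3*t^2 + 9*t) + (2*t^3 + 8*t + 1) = 2*t^3 - 3*t^2 + 17*t + 1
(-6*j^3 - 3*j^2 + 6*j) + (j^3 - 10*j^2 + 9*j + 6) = -5*j^3 - 13*j^2 + 15*j + 6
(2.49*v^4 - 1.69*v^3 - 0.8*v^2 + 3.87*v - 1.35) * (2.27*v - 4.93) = 5.6523*v^5 - 16.112*v^4 + 6.5157*v^3 + 12.7289*v^2 - 22.1436*v + 6.6555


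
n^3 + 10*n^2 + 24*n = n*(n + 4)*(n + 6)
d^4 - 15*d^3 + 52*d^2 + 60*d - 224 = (d - 8)*(d - 7)*(d - 2)*(d + 2)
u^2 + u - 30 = (u - 5)*(u + 6)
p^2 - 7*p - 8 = (p - 8)*(p + 1)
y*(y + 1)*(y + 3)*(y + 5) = y^4 + 9*y^3 + 23*y^2 + 15*y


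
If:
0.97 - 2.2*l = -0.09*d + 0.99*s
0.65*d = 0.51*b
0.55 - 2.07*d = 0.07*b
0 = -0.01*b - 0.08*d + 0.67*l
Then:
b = 0.32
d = 0.25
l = 0.04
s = 0.92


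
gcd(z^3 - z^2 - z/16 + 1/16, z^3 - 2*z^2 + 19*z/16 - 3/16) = z^2 - 5*z/4 + 1/4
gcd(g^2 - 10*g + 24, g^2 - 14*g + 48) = g - 6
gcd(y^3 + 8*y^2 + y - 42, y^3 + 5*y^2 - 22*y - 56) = y + 7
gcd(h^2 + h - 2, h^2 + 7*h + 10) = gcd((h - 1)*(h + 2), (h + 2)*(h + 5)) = h + 2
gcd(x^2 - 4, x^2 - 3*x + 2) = x - 2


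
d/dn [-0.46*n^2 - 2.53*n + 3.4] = -0.92*n - 2.53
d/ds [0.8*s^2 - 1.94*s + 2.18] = 1.6*s - 1.94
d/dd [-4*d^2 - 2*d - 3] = -8*d - 2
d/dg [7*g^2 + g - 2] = 14*g + 1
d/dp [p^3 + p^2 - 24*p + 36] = 3*p^2 + 2*p - 24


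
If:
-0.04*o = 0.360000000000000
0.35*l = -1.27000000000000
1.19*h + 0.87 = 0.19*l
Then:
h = -1.31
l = -3.63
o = -9.00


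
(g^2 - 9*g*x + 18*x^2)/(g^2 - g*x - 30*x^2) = (g - 3*x)/(g + 5*x)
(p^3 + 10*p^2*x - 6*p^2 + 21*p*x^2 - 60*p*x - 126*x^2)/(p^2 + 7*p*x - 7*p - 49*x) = (p^2 + 3*p*x - 6*p - 18*x)/(p - 7)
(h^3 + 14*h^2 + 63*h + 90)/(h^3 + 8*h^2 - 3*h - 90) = (h + 3)/(h - 3)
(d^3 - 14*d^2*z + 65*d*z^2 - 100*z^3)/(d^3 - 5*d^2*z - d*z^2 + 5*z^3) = (-d^2 + 9*d*z - 20*z^2)/(-d^2 + z^2)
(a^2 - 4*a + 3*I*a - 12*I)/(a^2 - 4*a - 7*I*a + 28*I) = (a + 3*I)/(a - 7*I)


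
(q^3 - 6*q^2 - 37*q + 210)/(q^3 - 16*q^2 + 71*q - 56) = (q^2 + q - 30)/(q^2 - 9*q + 8)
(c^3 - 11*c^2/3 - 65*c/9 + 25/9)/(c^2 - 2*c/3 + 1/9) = (3*c^2 - 10*c - 25)/(3*c - 1)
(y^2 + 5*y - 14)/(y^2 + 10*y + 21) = (y - 2)/(y + 3)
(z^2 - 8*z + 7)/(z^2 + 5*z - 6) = (z - 7)/(z + 6)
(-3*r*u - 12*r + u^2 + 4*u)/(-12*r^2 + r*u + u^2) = (u + 4)/(4*r + u)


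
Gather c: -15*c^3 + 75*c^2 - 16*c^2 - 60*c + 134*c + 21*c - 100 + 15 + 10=-15*c^3 + 59*c^2 + 95*c - 75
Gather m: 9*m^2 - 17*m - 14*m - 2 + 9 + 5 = 9*m^2 - 31*m + 12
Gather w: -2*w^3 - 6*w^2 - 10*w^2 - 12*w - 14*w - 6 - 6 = -2*w^3 - 16*w^2 - 26*w - 12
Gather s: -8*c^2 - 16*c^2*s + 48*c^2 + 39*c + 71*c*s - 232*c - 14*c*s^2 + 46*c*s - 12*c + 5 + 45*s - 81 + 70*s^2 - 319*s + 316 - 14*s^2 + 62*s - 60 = 40*c^2 - 205*c + s^2*(56 - 14*c) + s*(-16*c^2 + 117*c - 212) + 180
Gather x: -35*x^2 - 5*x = -35*x^2 - 5*x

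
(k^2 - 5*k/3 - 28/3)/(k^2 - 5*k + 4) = (k + 7/3)/(k - 1)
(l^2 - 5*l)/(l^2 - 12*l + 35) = l/(l - 7)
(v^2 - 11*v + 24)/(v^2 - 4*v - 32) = (v - 3)/(v + 4)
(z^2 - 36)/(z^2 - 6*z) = (z + 6)/z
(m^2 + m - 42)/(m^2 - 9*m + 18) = (m + 7)/(m - 3)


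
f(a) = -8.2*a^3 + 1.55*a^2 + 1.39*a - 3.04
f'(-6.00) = -902.81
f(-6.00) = 1815.62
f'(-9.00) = -2019.11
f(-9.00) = 6087.80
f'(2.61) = -158.10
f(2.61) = -134.65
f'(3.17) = -235.99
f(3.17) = -244.27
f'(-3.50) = -310.81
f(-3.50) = 362.66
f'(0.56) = -4.59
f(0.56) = -3.22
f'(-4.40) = -488.51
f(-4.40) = 719.36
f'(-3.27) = -271.79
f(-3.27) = 295.71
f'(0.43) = -1.83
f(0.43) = -2.81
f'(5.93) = -845.28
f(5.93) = -1650.22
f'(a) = -24.6*a^2 + 3.1*a + 1.39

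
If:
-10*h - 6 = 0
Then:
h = -3/5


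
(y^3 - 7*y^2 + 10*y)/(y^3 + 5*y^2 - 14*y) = (y - 5)/(y + 7)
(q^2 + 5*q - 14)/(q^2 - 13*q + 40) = (q^2 + 5*q - 14)/(q^2 - 13*q + 40)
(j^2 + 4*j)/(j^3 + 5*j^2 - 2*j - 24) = j/(j^2 + j - 6)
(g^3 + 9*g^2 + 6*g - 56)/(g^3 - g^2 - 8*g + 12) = (g^2 + 11*g + 28)/(g^2 + g - 6)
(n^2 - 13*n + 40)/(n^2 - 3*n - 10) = (n - 8)/(n + 2)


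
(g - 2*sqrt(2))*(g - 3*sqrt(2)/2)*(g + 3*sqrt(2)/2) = g^3 - 2*sqrt(2)*g^2 - 9*g/2 + 9*sqrt(2)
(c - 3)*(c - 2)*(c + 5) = c^3 - 19*c + 30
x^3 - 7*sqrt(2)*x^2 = x^2*(x - 7*sqrt(2))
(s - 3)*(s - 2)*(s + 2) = s^3 - 3*s^2 - 4*s + 12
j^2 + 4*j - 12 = (j - 2)*(j + 6)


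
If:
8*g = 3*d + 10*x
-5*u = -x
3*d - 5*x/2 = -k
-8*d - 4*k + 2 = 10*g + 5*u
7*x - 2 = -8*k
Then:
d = 28/2229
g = 248/2229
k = 391/2229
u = 38/2229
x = 190/2229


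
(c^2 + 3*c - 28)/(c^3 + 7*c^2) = (c - 4)/c^2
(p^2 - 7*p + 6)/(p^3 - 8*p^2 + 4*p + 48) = (p - 1)/(p^2 - 2*p - 8)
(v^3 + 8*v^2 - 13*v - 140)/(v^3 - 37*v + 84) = (v + 5)/(v - 3)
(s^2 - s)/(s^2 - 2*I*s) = (s - 1)/(s - 2*I)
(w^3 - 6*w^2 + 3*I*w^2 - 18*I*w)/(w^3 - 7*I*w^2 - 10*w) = (w^2 + 3*w*(-2 + I) - 18*I)/(w^2 - 7*I*w - 10)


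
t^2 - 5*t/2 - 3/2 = (t - 3)*(t + 1/2)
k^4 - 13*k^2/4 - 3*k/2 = k*(k - 2)*(k + 1/2)*(k + 3/2)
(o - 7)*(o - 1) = o^2 - 8*o + 7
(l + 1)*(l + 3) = l^2 + 4*l + 3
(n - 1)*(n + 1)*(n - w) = n^3 - n^2*w - n + w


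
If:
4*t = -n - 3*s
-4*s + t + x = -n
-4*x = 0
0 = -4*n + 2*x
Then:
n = 0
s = 0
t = 0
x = 0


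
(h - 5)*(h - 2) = h^2 - 7*h + 10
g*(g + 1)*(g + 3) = g^3 + 4*g^2 + 3*g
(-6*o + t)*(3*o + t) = -18*o^2 - 3*o*t + t^2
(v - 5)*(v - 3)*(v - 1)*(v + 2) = v^4 - 7*v^3 + 5*v^2 + 31*v - 30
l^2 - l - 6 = (l - 3)*(l + 2)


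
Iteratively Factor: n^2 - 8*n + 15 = (n - 3)*(n - 5)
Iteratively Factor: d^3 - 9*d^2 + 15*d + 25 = (d - 5)*(d^2 - 4*d - 5) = (d - 5)*(d + 1)*(d - 5)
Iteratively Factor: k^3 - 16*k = (k - 4)*(k^2 + 4*k) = k*(k - 4)*(k + 4)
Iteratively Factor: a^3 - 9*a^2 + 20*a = (a - 4)*(a^2 - 5*a) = (a - 5)*(a - 4)*(a)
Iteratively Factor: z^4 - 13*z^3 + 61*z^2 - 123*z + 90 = (z - 3)*(z^3 - 10*z^2 + 31*z - 30) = (z - 3)^2*(z^2 - 7*z + 10) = (z - 5)*(z - 3)^2*(z - 2)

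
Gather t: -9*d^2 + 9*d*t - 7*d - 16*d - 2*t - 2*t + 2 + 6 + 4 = -9*d^2 - 23*d + t*(9*d - 4) + 12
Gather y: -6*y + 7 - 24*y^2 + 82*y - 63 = -24*y^2 + 76*y - 56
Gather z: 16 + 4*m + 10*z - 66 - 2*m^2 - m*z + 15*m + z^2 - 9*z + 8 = -2*m^2 + 19*m + z^2 + z*(1 - m) - 42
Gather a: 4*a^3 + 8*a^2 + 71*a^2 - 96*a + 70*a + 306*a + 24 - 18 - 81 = 4*a^3 + 79*a^2 + 280*a - 75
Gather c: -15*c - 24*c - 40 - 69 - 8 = -39*c - 117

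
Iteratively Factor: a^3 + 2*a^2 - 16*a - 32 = (a + 4)*(a^2 - 2*a - 8) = (a + 2)*(a + 4)*(a - 4)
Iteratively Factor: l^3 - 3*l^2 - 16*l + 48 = (l + 4)*(l^2 - 7*l + 12) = (l - 3)*(l + 4)*(l - 4)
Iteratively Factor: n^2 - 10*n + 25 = (n - 5)*(n - 5)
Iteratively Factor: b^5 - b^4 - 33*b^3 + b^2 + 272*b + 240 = (b + 1)*(b^4 - 2*b^3 - 31*b^2 + 32*b + 240) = (b + 1)*(b + 3)*(b^3 - 5*b^2 - 16*b + 80) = (b - 5)*(b + 1)*(b + 3)*(b^2 - 16) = (b - 5)*(b - 4)*(b + 1)*(b + 3)*(b + 4)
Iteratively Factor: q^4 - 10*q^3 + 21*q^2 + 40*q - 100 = (q - 5)*(q^3 - 5*q^2 - 4*q + 20) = (q - 5)^2*(q^2 - 4) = (q - 5)^2*(q + 2)*(q - 2)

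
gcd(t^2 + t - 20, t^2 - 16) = t - 4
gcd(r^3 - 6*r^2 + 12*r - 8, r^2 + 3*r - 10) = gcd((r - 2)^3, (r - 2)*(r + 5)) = r - 2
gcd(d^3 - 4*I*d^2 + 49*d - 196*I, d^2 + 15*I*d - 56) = d + 7*I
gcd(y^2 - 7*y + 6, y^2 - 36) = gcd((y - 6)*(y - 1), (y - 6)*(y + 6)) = y - 6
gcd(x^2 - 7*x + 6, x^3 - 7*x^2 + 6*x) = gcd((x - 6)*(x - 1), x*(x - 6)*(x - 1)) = x^2 - 7*x + 6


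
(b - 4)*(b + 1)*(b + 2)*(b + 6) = b^4 + 5*b^3 - 16*b^2 - 68*b - 48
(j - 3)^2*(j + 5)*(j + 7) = j^4 + 6*j^3 - 28*j^2 - 102*j + 315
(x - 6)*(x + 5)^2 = x^3 + 4*x^2 - 35*x - 150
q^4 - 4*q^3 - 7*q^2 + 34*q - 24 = (q - 4)*(q - 2)*(q - 1)*(q + 3)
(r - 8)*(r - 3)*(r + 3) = r^3 - 8*r^2 - 9*r + 72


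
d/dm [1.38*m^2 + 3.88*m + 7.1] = 2.76*m + 3.88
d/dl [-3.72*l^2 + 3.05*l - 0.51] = 3.05 - 7.44*l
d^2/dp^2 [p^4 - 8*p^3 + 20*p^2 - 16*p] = 12*p^2 - 48*p + 40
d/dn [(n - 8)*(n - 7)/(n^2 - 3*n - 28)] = 12/(n^2 + 8*n + 16)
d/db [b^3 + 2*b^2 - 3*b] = 3*b^2 + 4*b - 3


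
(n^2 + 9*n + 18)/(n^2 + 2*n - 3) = (n + 6)/(n - 1)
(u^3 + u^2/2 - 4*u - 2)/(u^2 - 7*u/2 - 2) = (u^2 - 4)/(u - 4)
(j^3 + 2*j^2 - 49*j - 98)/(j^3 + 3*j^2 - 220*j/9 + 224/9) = 9*(j^2 - 5*j - 14)/(9*j^2 - 36*j + 32)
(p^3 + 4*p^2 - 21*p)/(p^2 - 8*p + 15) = p*(p + 7)/(p - 5)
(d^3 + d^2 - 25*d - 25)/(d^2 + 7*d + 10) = (d^2 - 4*d - 5)/(d + 2)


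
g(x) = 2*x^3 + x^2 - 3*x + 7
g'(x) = 6*x^2 + 2*x - 3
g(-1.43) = 7.49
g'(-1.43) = 6.41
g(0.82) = 6.32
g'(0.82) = 2.67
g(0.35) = 6.16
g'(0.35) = -1.56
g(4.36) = 178.69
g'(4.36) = 119.78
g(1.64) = 13.59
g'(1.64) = 16.42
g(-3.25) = -41.34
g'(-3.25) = 53.88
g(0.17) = 6.53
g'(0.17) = -2.49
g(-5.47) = -274.00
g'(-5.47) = 165.59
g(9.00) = 1519.00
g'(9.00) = 501.00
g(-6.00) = -371.00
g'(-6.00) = 201.00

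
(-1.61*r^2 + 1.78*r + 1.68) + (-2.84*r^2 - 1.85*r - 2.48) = -4.45*r^2 - 0.0700000000000001*r - 0.8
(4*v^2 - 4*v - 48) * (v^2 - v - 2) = 4*v^4 - 8*v^3 - 52*v^2 + 56*v + 96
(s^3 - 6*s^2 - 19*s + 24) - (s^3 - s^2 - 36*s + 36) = -5*s^2 + 17*s - 12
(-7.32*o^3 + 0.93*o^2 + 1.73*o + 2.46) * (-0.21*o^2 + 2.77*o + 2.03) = 1.5372*o^5 - 20.4717*o^4 - 12.6468*o^3 + 6.1634*o^2 + 10.3261*o + 4.9938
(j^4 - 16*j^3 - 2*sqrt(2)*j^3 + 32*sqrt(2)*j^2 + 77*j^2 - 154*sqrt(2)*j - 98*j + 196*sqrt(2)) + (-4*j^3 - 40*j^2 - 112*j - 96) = j^4 - 20*j^3 - 2*sqrt(2)*j^3 + 37*j^2 + 32*sqrt(2)*j^2 - 154*sqrt(2)*j - 210*j - 96 + 196*sqrt(2)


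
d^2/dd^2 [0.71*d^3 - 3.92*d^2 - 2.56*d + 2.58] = 4.26*d - 7.84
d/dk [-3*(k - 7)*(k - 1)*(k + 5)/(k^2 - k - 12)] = 3*(-k^4 + 2*k^3 - 2*k - 431)/(k^4 - 2*k^3 - 23*k^2 + 24*k + 144)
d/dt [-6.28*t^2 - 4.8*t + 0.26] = -12.56*t - 4.8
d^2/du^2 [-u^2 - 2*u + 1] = -2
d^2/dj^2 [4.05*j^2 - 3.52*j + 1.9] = 8.10000000000000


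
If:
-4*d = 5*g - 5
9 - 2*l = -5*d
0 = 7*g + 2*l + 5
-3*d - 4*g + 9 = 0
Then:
No Solution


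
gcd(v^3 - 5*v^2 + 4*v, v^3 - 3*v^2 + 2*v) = v^2 - v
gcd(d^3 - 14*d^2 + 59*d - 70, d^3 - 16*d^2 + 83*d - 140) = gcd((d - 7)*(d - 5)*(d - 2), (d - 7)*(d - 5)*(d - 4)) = d^2 - 12*d + 35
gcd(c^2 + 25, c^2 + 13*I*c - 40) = c + 5*I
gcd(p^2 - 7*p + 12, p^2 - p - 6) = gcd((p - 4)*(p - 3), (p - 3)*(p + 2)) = p - 3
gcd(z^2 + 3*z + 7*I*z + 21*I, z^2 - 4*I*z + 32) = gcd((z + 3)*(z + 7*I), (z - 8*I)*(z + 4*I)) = 1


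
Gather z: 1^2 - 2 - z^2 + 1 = -z^2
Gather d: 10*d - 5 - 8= 10*d - 13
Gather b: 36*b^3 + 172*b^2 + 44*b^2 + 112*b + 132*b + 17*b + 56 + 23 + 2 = 36*b^3 + 216*b^2 + 261*b + 81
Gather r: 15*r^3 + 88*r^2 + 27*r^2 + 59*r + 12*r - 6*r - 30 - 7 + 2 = 15*r^3 + 115*r^2 + 65*r - 35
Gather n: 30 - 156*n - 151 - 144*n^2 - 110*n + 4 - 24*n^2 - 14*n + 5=-168*n^2 - 280*n - 112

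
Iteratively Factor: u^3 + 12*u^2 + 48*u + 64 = (u + 4)*(u^2 + 8*u + 16) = (u + 4)^2*(u + 4)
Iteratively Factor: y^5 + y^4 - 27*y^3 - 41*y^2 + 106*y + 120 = (y - 2)*(y^4 + 3*y^3 - 21*y^2 - 83*y - 60) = (y - 2)*(y + 3)*(y^3 - 21*y - 20) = (y - 2)*(y + 3)*(y + 4)*(y^2 - 4*y - 5) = (y - 2)*(y + 1)*(y + 3)*(y + 4)*(y - 5)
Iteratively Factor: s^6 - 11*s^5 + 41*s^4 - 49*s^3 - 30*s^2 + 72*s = (s - 3)*(s^5 - 8*s^4 + 17*s^3 + 2*s^2 - 24*s) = (s - 3)*(s + 1)*(s^4 - 9*s^3 + 26*s^2 - 24*s) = (s - 4)*(s - 3)*(s + 1)*(s^3 - 5*s^2 + 6*s) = (s - 4)*(s - 3)^2*(s + 1)*(s^2 - 2*s) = (s - 4)*(s - 3)^2*(s - 2)*(s + 1)*(s)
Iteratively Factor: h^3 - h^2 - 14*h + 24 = (h + 4)*(h^2 - 5*h + 6) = (h - 3)*(h + 4)*(h - 2)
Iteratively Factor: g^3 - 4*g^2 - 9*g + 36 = (g - 3)*(g^2 - g - 12) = (g - 3)*(g + 3)*(g - 4)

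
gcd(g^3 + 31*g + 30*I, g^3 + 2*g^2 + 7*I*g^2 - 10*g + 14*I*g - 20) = g + 5*I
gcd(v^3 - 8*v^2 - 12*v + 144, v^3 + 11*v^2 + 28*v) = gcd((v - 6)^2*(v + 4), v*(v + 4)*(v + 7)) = v + 4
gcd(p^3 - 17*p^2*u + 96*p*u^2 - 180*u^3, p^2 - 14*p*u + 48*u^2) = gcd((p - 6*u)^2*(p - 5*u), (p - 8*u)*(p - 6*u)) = p - 6*u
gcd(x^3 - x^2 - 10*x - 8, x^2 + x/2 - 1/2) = x + 1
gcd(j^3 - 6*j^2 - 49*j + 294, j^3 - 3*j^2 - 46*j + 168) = j^2 + j - 42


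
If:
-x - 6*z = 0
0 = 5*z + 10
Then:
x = 12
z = -2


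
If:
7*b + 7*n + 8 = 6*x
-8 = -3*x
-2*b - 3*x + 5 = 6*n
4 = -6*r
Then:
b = 69/28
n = -37/28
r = -2/3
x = 8/3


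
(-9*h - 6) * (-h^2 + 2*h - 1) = 9*h^3 - 12*h^2 - 3*h + 6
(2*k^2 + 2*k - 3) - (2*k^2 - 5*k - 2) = 7*k - 1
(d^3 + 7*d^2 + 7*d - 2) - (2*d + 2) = d^3 + 7*d^2 + 5*d - 4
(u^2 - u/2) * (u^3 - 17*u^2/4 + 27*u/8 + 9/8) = u^5 - 19*u^4/4 + 11*u^3/2 - 9*u^2/16 - 9*u/16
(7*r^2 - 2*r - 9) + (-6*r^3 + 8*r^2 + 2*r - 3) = -6*r^3 + 15*r^2 - 12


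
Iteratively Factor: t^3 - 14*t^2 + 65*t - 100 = (t - 5)*(t^2 - 9*t + 20) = (t - 5)*(t - 4)*(t - 5)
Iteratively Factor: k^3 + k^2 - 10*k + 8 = (k - 1)*(k^2 + 2*k - 8) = (k - 2)*(k - 1)*(k + 4)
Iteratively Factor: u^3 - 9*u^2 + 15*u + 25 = (u - 5)*(u^2 - 4*u - 5) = (u - 5)*(u + 1)*(u - 5)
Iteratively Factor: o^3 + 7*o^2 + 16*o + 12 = (o + 2)*(o^2 + 5*o + 6) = (o + 2)^2*(o + 3)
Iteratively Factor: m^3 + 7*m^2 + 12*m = (m + 4)*(m^2 + 3*m) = (m + 3)*(m + 4)*(m)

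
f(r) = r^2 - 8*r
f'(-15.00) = -38.00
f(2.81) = -14.58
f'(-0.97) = -9.94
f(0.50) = -3.75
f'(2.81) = -2.38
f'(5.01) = 2.02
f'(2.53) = -2.94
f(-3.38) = 38.46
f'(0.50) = -7.00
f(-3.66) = 42.68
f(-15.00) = 345.00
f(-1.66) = 16.04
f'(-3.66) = -15.32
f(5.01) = -14.98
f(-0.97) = 8.70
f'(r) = 2*r - 8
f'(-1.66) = -11.32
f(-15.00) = 345.00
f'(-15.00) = -38.00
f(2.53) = -13.84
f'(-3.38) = -14.76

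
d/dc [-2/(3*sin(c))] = 2*cos(c)/(3*sin(c)^2)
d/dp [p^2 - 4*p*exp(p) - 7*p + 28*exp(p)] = -4*p*exp(p) + 2*p + 24*exp(p) - 7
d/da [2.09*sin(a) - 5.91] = 2.09*cos(a)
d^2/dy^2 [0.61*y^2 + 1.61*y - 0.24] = 1.22000000000000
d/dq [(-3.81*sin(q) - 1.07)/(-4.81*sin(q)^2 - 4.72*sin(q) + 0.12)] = (-10.2934*sin(q) + 9.16305*cos(2*q) - 14.67065)*cos(q)/(4.81*sin(q)^2 + 4.72*sin(q) - 0.12)^2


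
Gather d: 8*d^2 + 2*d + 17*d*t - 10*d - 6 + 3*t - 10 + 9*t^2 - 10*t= 8*d^2 + d*(17*t - 8) + 9*t^2 - 7*t - 16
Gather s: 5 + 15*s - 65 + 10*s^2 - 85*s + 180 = 10*s^2 - 70*s + 120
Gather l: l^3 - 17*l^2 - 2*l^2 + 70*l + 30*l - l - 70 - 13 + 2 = l^3 - 19*l^2 + 99*l - 81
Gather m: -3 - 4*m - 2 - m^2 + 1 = -m^2 - 4*m - 4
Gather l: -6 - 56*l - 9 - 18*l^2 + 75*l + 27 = -18*l^2 + 19*l + 12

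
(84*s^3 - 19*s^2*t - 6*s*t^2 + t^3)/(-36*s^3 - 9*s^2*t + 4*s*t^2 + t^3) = (-7*s + t)/(3*s + t)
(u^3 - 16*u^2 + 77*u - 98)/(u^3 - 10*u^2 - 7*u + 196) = (u - 2)/(u + 4)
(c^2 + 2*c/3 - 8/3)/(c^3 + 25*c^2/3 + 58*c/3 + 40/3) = (3*c - 4)/(3*c^2 + 19*c + 20)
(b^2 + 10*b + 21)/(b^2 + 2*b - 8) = (b^2 + 10*b + 21)/(b^2 + 2*b - 8)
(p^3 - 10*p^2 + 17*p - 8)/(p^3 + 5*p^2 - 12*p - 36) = (p^3 - 10*p^2 + 17*p - 8)/(p^3 + 5*p^2 - 12*p - 36)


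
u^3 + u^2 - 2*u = u*(u - 1)*(u + 2)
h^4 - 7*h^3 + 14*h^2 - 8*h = h*(h - 4)*(h - 2)*(h - 1)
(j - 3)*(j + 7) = j^2 + 4*j - 21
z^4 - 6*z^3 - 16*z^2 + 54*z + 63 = (z - 7)*(z - 3)*(z + 1)*(z + 3)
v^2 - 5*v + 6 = (v - 3)*(v - 2)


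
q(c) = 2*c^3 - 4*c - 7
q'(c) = 6*c^2 - 4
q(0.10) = -7.40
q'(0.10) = -3.94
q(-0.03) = -6.88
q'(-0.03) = -3.99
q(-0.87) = -4.84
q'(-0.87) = 0.54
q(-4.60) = -183.27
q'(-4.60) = 122.96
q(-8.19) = -1072.95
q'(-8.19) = 398.46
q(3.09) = 39.65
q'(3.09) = 53.29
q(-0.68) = -4.91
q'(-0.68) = -1.23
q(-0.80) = -4.82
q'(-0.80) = -0.16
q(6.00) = 401.00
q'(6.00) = 212.00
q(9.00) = 1415.00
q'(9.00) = 482.00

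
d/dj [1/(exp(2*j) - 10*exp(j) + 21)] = 2*(5 - exp(j))*exp(j)/(exp(2*j) - 10*exp(j) + 21)^2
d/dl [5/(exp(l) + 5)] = -5*exp(l)/(exp(l) + 5)^2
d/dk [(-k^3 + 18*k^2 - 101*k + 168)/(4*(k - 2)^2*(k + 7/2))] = (-35*k^3 + 374*k^2 - 805*k - 266)/(2*(4*k^5 + 4*k^4 - 71*k^3 + 10*k^2 + 364*k - 392))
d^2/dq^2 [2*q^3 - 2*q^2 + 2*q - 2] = 12*q - 4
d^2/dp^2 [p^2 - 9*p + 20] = 2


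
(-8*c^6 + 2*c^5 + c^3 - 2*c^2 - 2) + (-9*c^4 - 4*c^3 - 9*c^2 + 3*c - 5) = -8*c^6 + 2*c^5 - 9*c^4 - 3*c^3 - 11*c^2 + 3*c - 7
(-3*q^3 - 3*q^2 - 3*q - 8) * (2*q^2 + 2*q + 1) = -6*q^5 - 12*q^4 - 15*q^3 - 25*q^2 - 19*q - 8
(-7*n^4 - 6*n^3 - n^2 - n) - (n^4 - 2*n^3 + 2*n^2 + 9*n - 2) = -8*n^4 - 4*n^3 - 3*n^2 - 10*n + 2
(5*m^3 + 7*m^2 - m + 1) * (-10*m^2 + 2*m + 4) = -50*m^5 - 60*m^4 + 44*m^3 + 16*m^2 - 2*m + 4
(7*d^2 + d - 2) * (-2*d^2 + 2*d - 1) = -14*d^4 + 12*d^3 - d^2 - 5*d + 2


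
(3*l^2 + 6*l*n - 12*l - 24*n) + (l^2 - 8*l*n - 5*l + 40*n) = 4*l^2 - 2*l*n - 17*l + 16*n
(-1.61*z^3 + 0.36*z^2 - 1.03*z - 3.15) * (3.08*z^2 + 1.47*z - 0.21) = -4.9588*z^5 - 1.2579*z^4 - 2.3051*z^3 - 11.2917*z^2 - 4.4142*z + 0.6615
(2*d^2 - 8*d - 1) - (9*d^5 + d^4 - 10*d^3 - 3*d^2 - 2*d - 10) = -9*d^5 - d^4 + 10*d^3 + 5*d^2 - 6*d + 9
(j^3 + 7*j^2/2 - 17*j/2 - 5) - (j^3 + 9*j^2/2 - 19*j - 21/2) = -j^2 + 21*j/2 + 11/2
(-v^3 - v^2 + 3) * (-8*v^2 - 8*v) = 8*v^5 + 16*v^4 + 8*v^3 - 24*v^2 - 24*v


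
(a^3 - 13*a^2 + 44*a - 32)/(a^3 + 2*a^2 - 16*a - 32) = (a^2 - 9*a + 8)/(a^2 + 6*a + 8)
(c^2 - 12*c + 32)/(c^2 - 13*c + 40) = (c - 4)/(c - 5)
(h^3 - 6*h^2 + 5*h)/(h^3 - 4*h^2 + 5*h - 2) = h*(h - 5)/(h^2 - 3*h + 2)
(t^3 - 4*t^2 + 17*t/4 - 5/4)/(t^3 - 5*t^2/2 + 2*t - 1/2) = (t - 5/2)/(t - 1)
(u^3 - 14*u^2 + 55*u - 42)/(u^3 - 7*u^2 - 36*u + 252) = (u - 1)/(u + 6)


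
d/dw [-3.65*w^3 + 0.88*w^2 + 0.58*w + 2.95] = -10.95*w^2 + 1.76*w + 0.58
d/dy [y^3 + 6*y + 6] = 3*y^2 + 6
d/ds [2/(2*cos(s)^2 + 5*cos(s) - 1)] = 2*(4*cos(s) + 5)*sin(s)/(5*cos(s) + cos(2*s))^2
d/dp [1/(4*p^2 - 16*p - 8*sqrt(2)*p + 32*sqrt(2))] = (-p + sqrt(2) + 2)/(2*(p^2 - 4*p - 2*sqrt(2)*p + 8*sqrt(2))^2)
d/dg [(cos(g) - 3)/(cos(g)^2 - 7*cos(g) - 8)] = (cos(g)^2 - 6*cos(g) + 29)*sin(g)/(sin(g)^2 + 7*cos(g) + 7)^2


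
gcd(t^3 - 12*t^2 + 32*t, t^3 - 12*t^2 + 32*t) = t^3 - 12*t^2 + 32*t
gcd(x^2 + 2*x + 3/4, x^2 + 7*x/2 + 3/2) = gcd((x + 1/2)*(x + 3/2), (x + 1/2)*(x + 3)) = x + 1/2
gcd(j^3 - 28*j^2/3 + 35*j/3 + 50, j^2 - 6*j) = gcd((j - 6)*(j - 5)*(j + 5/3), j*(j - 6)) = j - 6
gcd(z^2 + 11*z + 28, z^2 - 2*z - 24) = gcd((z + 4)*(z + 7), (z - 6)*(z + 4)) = z + 4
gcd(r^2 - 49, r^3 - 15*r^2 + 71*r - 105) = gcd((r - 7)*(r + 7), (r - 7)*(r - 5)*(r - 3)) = r - 7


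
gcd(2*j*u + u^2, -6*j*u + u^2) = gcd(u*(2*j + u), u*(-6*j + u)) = u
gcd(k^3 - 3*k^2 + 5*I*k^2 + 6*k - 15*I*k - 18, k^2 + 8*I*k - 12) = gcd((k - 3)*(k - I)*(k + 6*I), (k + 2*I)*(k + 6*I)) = k + 6*I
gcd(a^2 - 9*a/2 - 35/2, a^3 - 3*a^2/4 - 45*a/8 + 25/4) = a + 5/2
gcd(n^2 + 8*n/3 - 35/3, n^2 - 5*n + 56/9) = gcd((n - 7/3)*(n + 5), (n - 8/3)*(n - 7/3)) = n - 7/3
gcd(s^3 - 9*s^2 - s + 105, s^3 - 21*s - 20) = s - 5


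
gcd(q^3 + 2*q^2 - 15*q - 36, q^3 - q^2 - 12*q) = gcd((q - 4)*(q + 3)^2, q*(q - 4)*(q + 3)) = q^2 - q - 12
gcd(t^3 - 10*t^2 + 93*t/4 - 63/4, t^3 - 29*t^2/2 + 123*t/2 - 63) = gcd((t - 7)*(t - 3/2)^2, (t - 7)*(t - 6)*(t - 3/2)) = t^2 - 17*t/2 + 21/2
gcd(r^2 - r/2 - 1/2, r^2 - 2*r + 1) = r - 1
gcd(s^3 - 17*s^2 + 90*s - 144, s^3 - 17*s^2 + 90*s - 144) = s^3 - 17*s^2 + 90*s - 144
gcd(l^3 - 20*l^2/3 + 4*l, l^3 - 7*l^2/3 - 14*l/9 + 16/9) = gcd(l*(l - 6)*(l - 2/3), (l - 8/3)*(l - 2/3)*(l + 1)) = l - 2/3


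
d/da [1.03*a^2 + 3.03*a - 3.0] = 2.06*a + 3.03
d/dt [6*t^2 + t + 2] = 12*t + 1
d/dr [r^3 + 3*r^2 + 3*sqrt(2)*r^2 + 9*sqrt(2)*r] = 3*r^2 + 6*r + 6*sqrt(2)*r + 9*sqrt(2)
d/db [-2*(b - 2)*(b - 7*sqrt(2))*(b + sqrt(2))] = -6*b^2 + 8*b + 24*sqrt(2)*b - 24*sqrt(2) + 28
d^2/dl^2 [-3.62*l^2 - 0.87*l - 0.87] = -7.24000000000000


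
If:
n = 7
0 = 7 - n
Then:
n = 7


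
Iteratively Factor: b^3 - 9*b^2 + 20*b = (b - 4)*(b^2 - 5*b) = (b - 5)*(b - 4)*(b)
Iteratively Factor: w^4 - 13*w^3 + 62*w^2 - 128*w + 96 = (w - 2)*(w^3 - 11*w^2 + 40*w - 48) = (w - 3)*(w - 2)*(w^2 - 8*w + 16) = (w - 4)*(w - 3)*(w - 2)*(w - 4)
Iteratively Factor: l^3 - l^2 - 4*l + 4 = (l + 2)*(l^2 - 3*l + 2) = (l - 2)*(l + 2)*(l - 1)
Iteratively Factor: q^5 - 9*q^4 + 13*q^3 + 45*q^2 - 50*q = (q - 5)*(q^4 - 4*q^3 - 7*q^2 + 10*q) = q*(q - 5)*(q^3 - 4*q^2 - 7*q + 10) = q*(q - 5)^2*(q^2 + q - 2) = q*(q - 5)^2*(q - 1)*(q + 2)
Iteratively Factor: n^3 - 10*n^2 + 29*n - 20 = (n - 5)*(n^2 - 5*n + 4) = (n - 5)*(n - 4)*(n - 1)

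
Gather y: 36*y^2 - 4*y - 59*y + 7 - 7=36*y^2 - 63*y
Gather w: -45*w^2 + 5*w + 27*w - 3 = -45*w^2 + 32*w - 3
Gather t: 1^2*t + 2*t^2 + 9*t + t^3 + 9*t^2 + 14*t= t^3 + 11*t^2 + 24*t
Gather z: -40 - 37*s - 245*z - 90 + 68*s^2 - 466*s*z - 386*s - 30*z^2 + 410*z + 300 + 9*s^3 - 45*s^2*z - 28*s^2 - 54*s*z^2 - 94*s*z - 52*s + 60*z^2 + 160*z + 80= 9*s^3 + 40*s^2 - 475*s + z^2*(30 - 54*s) + z*(-45*s^2 - 560*s + 325) + 250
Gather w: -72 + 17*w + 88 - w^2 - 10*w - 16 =-w^2 + 7*w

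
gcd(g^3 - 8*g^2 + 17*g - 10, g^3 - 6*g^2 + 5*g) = g^2 - 6*g + 5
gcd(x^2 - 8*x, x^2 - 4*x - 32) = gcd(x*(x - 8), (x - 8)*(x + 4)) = x - 8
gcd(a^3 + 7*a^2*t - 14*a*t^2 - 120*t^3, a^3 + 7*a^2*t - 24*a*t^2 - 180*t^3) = a + 6*t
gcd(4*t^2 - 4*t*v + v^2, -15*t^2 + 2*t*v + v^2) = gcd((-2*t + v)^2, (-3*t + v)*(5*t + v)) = 1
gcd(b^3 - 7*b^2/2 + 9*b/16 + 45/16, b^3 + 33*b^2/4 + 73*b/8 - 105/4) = b - 5/4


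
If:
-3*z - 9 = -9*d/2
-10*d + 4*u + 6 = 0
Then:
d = 2*z/3 + 2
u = 5*z/3 + 7/2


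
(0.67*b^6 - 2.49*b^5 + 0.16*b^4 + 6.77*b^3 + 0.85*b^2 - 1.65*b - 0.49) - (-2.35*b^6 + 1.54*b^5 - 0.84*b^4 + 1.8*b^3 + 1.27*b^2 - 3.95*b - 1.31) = 3.02*b^6 - 4.03*b^5 + 1.0*b^4 + 4.97*b^3 - 0.42*b^2 + 2.3*b + 0.82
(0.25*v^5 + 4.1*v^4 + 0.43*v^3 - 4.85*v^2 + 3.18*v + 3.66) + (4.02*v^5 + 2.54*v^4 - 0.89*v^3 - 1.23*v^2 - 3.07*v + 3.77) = 4.27*v^5 + 6.64*v^4 - 0.46*v^3 - 6.08*v^2 + 0.11*v + 7.43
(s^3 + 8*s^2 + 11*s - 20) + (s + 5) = s^3 + 8*s^2 + 12*s - 15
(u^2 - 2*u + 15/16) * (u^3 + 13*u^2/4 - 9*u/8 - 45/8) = u^5 + 5*u^4/4 - 107*u^3/16 - 21*u^2/64 + 1305*u/128 - 675/128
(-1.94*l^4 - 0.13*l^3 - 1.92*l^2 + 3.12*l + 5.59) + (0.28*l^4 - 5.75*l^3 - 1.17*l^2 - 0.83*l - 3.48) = -1.66*l^4 - 5.88*l^3 - 3.09*l^2 + 2.29*l + 2.11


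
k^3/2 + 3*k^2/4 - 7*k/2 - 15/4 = (k/2 + 1/2)*(k - 5/2)*(k + 3)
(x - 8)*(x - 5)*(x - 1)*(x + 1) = x^4 - 13*x^3 + 39*x^2 + 13*x - 40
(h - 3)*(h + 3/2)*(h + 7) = h^3 + 11*h^2/2 - 15*h - 63/2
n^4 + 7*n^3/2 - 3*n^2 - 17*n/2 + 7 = (n - 1)^2*(n + 2)*(n + 7/2)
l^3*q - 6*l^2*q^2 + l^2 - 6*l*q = l*(l - 6*q)*(l*q + 1)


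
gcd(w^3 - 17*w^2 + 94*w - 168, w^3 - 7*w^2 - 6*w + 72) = w^2 - 10*w + 24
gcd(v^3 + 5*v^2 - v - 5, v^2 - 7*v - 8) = v + 1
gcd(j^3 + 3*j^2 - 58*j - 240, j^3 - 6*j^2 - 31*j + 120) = j^2 - 3*j - 40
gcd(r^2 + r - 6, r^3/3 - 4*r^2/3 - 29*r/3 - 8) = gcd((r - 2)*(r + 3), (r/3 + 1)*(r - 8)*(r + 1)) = r + 3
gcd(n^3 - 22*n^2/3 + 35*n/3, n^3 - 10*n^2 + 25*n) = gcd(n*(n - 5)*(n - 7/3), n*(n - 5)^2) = n^2 - 5*n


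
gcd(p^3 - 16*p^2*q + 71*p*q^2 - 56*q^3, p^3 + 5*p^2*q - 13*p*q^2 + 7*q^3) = p - q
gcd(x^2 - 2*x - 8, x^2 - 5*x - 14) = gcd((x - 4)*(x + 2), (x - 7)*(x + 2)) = x + 2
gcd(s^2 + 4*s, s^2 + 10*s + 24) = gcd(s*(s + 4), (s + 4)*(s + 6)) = s + 4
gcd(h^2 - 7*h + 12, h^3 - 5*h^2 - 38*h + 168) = h - 4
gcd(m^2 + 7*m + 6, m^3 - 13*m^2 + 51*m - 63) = 1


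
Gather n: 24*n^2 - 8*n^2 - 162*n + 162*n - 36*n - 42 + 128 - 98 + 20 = 16*n^2 - 36*n + 8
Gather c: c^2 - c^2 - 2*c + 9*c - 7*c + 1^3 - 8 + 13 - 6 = 0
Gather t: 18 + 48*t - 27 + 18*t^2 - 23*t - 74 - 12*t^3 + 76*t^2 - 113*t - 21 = -12*t^3 + 94*t^2 - 88*t - 104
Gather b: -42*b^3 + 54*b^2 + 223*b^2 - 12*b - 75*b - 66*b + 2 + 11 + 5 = -42*b^3 + 277*b^2 - 153*b + 18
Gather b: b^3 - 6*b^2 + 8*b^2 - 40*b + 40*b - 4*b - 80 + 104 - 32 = b^3 + 2*b^2 - 4*b - 8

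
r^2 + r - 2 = (r - 1)*(r + 2)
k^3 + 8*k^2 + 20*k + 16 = (k + 2)^2*(k + 4)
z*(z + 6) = z^2 + 6*z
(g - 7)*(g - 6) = g^2 - 13*g + 42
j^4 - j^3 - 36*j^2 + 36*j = j*(j - 6)*(j - 1)*(j + 6)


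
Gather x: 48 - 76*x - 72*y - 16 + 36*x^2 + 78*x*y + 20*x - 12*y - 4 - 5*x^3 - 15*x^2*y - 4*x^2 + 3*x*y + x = -5*x^3 + x^2*(32 - 15*y) + x*(81*y - 55) - 84*y + 28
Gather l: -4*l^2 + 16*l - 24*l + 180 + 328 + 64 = -4*l^2 - 8*l + 572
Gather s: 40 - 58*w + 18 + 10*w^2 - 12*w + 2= 10*w^2 - 70*w + 60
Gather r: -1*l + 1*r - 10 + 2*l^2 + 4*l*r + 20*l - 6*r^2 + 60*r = 2*l^2 + 19*l - 6*r^2 + r*(4*l + 61) - 10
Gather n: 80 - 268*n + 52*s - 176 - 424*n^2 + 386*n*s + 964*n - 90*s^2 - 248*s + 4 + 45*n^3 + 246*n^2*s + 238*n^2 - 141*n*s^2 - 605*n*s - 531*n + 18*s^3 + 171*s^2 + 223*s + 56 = 45*n^3 + n^2*(246*s - 186) + n*(-141*s^2 - 219*s + 165) + 18*s^3 + 81*s^2 + 27*s - 36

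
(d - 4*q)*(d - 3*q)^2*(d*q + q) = d^4*q - 10*d^3*q^2 + d^3*q + 33*d^2*q^3 - 10*d^2*q^2 - 36*d*q^4 + 33*d*q^3 - 36*q^4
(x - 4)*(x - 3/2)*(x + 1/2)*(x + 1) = x^4 - 4*x^3 - 7*x^2/4 + 25*x/4 + 3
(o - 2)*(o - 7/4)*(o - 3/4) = o^3 - 9*o^2/2 + 101*o/16 - 21/8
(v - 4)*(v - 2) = v^2 - 6*v + 8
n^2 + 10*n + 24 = (n + 4)*(n + 6)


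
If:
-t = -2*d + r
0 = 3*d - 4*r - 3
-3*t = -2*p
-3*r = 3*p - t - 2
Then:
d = 13/53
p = 84/53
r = -30/53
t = 56/53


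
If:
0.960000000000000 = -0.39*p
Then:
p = -2.46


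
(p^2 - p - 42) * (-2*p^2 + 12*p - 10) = -2*p^4 + 14*p^3 + 62*p^2 - 494*p + 420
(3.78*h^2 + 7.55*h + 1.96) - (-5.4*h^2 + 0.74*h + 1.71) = 9.18*h^2 + 6.81*h + 0.25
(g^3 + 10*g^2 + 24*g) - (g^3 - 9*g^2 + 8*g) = 19*g^2 + 16*g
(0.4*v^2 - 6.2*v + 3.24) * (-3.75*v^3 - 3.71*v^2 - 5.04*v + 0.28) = -1.5*v^5 + 21.766*v^4 + 8.836*v^3 + 19.3396*v^2 - 18.0656*v + 0.9072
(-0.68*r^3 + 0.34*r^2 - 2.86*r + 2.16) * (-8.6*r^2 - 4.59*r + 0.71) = 5.848*r^5 + 0.1972*r^4 + 22.5526*r^3 - 5.2072*r^2 - 11.945*r + 1.5336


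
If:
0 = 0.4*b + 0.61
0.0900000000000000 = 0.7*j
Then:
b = -1.52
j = 0.13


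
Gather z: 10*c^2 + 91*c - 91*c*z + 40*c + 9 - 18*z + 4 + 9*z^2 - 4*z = 10*c^2 + 131*c + 9*z^2 + z*(-91*c - 22) + 13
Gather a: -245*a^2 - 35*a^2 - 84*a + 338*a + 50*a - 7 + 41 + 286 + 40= -280*a^2 + 304*a + 360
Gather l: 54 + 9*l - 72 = 9*l - 18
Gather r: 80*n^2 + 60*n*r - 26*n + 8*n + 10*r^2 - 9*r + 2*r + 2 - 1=80*n^2 - 18*n + 10*r^2 + r*(60*n - 7) + 1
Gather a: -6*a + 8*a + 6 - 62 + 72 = 2*a + 16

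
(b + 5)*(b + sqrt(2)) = b^2 + sqrt(2)*b + 5*b + 5*sqrt(2)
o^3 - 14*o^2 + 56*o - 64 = (o - 8)*(o - 4)*(o - 2)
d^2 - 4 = (d - 2)*(d + 2)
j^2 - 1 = (j - 1)*(j + 1)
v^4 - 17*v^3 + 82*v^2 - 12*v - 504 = (v - 7)*(v - 6)^2*(v + 2)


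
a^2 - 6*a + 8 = (a - 4)*(a - 2)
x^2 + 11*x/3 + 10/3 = (x + 5/3)*(x + 2)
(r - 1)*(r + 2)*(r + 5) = r^3 + 6*r^2 + 3*r - 10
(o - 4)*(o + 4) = o^2 - 16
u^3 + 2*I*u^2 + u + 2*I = (u - I)*(u + I)*(u + 2*I)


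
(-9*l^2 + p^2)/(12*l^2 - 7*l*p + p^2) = (3*l + p)/(-4*l + p)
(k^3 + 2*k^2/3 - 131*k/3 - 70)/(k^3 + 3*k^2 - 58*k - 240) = (3*k^2 - 16*k - 35)/(3*(k^2 - 3*k - 40))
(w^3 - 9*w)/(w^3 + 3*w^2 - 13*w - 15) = w*(w + 3)/(w^2 + 6*w + 5)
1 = 1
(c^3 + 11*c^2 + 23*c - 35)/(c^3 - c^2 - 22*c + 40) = (c^2 + 6*c - 7)/(c^2 - 6*c + 8)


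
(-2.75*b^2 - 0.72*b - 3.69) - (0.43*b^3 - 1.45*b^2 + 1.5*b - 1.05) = -0.43*b^3 - 1.3*b^2 - 2.22*b - 2.64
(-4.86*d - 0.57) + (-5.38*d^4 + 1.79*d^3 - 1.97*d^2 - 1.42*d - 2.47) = -5.38*d^4 + 1.79*d^3 - 1.97*d^2 - 6.28*d - 3.04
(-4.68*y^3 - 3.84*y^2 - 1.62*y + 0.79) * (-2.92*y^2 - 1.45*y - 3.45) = 13.6656*y^5 + 17.9988*y^4 + 26.4444*y^3 + 13.2902*y^2 + 4.4435*y - 2.7255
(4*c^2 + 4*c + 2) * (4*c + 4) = 16*c^3 + 32*c^2 + 24*c + 8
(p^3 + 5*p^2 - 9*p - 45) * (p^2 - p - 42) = p^5 + 4*p^4 - 56*p^3 - 246*p^2 + 423*p + 1890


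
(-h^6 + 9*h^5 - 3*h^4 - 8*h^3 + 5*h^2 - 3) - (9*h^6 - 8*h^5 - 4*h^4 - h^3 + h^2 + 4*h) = -10*h^6 + 17*h^5 + h^4 - 7*h^3 + 4*h^2 - 4*h - 3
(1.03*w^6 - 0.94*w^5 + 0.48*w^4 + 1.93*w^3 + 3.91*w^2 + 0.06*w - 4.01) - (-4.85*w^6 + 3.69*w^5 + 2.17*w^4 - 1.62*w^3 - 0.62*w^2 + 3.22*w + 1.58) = 5.88*w^6 - 4.63*w^5 - 1.69*w^4 + 3.55*w^3 + 4.53*w^2 - 3.16*w - 5.59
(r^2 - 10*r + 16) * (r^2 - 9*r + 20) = r^4 - 19*r^3 + 126*r^2 - 344*r + 320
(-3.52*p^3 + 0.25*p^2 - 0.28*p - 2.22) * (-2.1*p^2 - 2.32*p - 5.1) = 7.392*p^5 + 7.6414*p^4 + 17.96*p^3 + 4.0366*p^2 + 6.5784*p + 11.322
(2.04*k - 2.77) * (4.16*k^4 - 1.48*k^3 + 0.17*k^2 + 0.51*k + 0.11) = 8.4864*k^5 - 14.5424*k^4 + 4.4464*k^3 + 0.5695*k^2 - 1.1883*k - 0.3047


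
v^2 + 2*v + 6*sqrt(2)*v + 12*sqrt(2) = (v + 2)*(v + 6*sqrt(2))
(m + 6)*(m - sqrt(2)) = m^2 - sqrt(2)*m + 6*m - 6*sqrt(2)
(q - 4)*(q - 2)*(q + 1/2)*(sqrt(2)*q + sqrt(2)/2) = sqrt(2)*q^4 - 5*sqrt(2)*q^3 + 9*sqrt(2)*q^2/4 + 13*sqrt(2)*q/2 + 2*sqrt(2)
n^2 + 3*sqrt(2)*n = n*(n + 3*sqrt(2))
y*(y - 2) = y^2 - 2*y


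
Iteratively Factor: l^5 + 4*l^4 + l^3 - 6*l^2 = (l + 3)*(l^4 + l^3 - 2*l^2) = l*(l + 3)*(l^3 + l^2 - 2*l) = l*(l + 2)*(l + 3)*(l^2 - l) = l^2*(l + 2)*(l + 3)*(l - 1)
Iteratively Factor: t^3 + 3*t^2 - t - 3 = (t - 1)*(t^2 + 4*t + 3) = (t - 1)*(t + 3)*(t + 1)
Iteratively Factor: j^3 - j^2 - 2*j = (j)*(j^2 - j - 2) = j*(j + 1)*(j - 2)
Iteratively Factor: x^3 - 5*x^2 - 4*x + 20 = (x - 2)*(x^2 - 3*x - 10) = (x - 5)*(x - 2)*(x + 2)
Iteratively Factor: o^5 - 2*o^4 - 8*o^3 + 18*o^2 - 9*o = (o - 1)*(o^4 - o^3 - 9*o^2 + 9*o) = (o - 3)*(o - 1)*(o^3 + 2*o^2 - 3*o) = (o - 3)*(o - 1)^2*(o^2 + 3*o) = o*(o - 3)*(o - 1)^2*(o + 3)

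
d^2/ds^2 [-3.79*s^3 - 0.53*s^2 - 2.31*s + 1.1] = -22.74*s - 1.06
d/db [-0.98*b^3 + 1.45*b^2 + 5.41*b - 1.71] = -2.94*b^2 + 2.9*b + 5.41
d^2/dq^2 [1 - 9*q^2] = -18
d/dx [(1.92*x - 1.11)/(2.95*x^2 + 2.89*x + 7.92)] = (-5.664*x^2 + 6.549*x + 18.4143)/(8.7025*x^4 + 17.051*x^3 + 55.0801*x^2 + 45.7776*x + 62.7264)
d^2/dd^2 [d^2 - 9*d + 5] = 2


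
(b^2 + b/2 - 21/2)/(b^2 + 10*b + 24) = (2*b^2 + b - 21)/(2*(b^2 + 10*b + 24))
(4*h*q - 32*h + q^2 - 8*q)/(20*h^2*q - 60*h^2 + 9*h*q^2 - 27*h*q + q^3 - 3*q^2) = (q - 8)/(5*h*q - 15*h + q^2 - 3*q)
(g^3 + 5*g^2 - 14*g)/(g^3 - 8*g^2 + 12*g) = (g + 7)/(g - 6)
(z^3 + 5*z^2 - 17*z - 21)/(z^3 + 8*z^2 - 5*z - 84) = (z + 1)/(z + 4)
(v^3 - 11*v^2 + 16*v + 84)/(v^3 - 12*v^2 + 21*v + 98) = (v - 6)/(v - 7)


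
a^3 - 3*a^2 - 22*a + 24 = (a - 6)*(a - 1)*(a + 4)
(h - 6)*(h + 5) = h^2 - h - 30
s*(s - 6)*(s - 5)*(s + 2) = s^4 - 9*s^3 + 8*s^2 + 60*s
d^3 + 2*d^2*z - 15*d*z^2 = d*(d - 3*z)*(d + 5*z)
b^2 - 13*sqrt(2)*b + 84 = (b - 7*sqrt(2))*(b - 6*sqrt(2))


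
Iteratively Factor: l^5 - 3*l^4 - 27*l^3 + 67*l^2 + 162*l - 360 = (l + 4)*(l^4 - 7*l^3 + l^2 + 63*l - 90) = (l - 5)*(l + 4)*(l^3 - 2*l^2 - 9*l + 18) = (l - 5)*(l + 3)*(l + 4)*(l^2 - 5*l + 6) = (l - 5)*(l - 2)*(l + 3)*(l + 4)*(l - 3)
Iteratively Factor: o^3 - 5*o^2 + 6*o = (o - 2)*(o^2 - 3*o) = (o - 3)*(o - 2)*(o)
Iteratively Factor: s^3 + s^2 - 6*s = (s - 2)*(s^2 + 3*s) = (s - 2)*(s + 3)*(s)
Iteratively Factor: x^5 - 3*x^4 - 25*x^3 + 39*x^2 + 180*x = (x)*(x^4 - 3*x^3 - 25*x^2 + 39*x + 180) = x*(x - 4)*(x^3 + x^2 - 21*x - 45) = x*(x - 5)*(x - 4)*(x^2 + 6*x + 9) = x*(x - 5)*(x - 4)*(x + 3)*(x + 3)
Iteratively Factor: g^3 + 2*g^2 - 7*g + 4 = (g - 1)*(g^2 + 3*g - 4) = (g - 1)^2*(g + 4)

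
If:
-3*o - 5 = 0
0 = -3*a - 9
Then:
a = -3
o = -5/3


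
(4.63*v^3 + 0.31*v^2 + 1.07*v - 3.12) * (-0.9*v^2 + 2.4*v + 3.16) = -4.167*v^5 + 10.833*v^4 + 14.4118*v^3 + 6.3556*v^2 - 4.1068*v - 9.8592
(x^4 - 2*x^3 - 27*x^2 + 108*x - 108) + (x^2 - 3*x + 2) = x^4 - 2*x^3 - 26*x^2 + 105*x - 106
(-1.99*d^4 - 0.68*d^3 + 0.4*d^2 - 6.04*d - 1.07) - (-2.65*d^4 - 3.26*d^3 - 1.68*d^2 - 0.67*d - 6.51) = 0.66*d^4 + 2.58*d^3 + 2.08*d^2 - 5.37*d + 5.44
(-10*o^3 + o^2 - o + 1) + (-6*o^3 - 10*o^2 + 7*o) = -16*o^3 - 9*o^2 + 6*o + 1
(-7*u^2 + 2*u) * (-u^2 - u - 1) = 7*u^4 + 5*u^3 + 5*u^2 - 2*u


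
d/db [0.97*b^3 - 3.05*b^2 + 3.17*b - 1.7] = 2.91*b^2 - 6.1*b + 3.17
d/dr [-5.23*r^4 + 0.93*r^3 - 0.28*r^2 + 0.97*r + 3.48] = -20.92*r^3 + 2.79*r^2 - 0.56*r + 0.97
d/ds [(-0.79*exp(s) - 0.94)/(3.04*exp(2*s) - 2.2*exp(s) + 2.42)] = (2.4016*exp(2*s) + 5.7152*exp(s) - 3.9798)*exp(s)/(9.2416*exp(4*s) - 13.376*exp(3*s) + 19.5536*exp(2*s) - 10.648*exp(s) + 5.8564)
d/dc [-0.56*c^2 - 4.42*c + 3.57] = -1.12*c - 4.42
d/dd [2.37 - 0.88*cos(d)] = 0.88*sin(d)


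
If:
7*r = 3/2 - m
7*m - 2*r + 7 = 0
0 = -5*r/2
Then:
No Solution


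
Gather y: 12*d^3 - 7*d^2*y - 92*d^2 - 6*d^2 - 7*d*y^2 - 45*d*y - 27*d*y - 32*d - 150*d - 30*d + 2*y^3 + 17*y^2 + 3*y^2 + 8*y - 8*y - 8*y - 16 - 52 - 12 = 12*d^3 - 98*d^2 - 212*d + 2*y^3 + y^2*(20 - 7*d) + y*(-7*d^2 - 72*d - 8) - 80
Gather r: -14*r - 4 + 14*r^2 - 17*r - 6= 14*r^2 - 31*r - 10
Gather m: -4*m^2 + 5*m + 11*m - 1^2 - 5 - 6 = -4*m^2 + 16*m - 12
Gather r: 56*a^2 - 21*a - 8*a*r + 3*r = 56*a^2 - 21*a + r*(3 - 8*a)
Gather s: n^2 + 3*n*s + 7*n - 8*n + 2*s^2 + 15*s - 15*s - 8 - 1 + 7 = n^2 + 3*n*s - n + 2*s^2 - 2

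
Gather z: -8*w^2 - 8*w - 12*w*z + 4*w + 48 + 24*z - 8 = -8*w^2 - 4*w + z*(24 - 12*w) + 40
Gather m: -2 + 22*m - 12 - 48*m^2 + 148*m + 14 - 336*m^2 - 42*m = -384*m^2 + 128*m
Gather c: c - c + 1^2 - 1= 0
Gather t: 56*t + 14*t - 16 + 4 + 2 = 70*t - 10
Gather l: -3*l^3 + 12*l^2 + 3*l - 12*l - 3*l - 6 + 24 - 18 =-3*l^3 + 12*l^2 - 12*l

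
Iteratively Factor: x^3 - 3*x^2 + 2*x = (x - 1)*(x^2 - 2*x) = (x - 2)*(x - 1)*(x)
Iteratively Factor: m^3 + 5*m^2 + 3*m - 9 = (m + 3)*(m^2 + 2*m - 3) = (m - 1)*(m + 3)*(m + 3)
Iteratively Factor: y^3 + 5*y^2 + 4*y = (y + 4)*(y^2 + y) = y*(y + 4)*(y + 1)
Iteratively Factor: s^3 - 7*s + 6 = (s + 3)*(s^2 - 3*s + 2) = (s - 2)*(s + 3)*(s - 1)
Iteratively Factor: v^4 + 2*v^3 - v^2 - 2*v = (v + 2)*(v^3 - v) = (v + 1)*(v + 2)*(v^2 - v) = (v - 1)*(v + 1)*(v + 2)*(v)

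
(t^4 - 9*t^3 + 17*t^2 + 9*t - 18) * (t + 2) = t^5 - 7*t^4 - t^3 + 43*t^2 - 36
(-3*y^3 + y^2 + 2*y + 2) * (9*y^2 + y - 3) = -27*y^5 + 6*y^4 + 28*y^3 + 17*y^2 - 4*y - 6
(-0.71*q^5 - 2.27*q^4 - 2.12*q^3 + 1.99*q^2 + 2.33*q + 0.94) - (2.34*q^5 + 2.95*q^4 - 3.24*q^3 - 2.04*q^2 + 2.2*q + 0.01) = -3.05*q^5 - 5.22*q^4 + 1.12*q^3 + 4.03*q^2 + 0.13*q + 0.93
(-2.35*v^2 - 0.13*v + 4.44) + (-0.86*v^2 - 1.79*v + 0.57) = -3.21*v^2 - 1.92*v + 5.01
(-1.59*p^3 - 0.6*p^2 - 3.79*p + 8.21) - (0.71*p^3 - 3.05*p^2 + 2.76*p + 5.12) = -2.3*p^3 + 2.45*p^2 - 6.55*p + 3.09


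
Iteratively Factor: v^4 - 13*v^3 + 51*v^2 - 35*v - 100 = (v - 4)*(v^3 - 9*v^2 + 15*v + 25) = (v - 5)*(v - 4)*(v^2 - 4*v - 5) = (v - 5)^2*(v - 4)*(v + 1)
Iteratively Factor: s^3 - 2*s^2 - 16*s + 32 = (s + 4)*(s^2 - 6*s + 8) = (s - 2)*(s + 4)*(s - 4)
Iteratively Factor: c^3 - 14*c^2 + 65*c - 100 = (c - 5)*(c^2 - 9*c + 20) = (c - 5)*(c - 4)*(c - 5)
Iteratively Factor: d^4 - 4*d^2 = (d)*(d^3 - 4*d) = d*(d + 2)*(d^2 - 2*d) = d^2*(d + 2)*(d - 2)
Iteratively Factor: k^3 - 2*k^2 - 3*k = (k - 3)*(k^2 + k) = k*(k - 3)*(k + 1)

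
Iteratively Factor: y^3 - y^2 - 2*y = (y + 1)*(y^2 - 2*y) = y*(y + 1)*(y - 2)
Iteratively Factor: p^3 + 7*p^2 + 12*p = (p + 3)*(p^2 + 4*p) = (p + 3)*(p + 4)*(p)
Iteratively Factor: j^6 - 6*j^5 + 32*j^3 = (j - 4)*(j^5 - 2*j^4 - 8*j^3) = j*(j - 4)*(j^4 - 2*j^3 - 8*j^2) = j*(j - 4)^2*(j^3 + 2*j^2) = j^2*(j - 4)^2*(j^2 + 2*j) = j^2*(j - 4)^2*(j + 2)*(j)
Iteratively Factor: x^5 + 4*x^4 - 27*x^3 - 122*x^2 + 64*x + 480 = (x - 2)*(x^4 + 6*x^3 - 15*x^2 - 152*x - 240) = (x - 2)*(x + 4)*(x^3 + 2*x^2 - 23*x - 60) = (x - 2)*(x + 3)*(x + 4)*(x^2 - x - 20) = (x - 5)*(x - 2)*(x + 3)*(x + 4)*(x + 4)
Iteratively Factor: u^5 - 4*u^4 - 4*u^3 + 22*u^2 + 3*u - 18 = (u + 2)*(u^4 - 6*u^3 + 8*u^2 + 6*u - 9) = (u - 1)*(u + 2)*(u^3 - 5*u^2 + 3*u + 9) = (u - 1)*(u + 1)*(u + 2)*(u^2 - 6*u + 9) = (u - 3)*(u - 1)*(u + 1)*(u + 2)*(u - 3)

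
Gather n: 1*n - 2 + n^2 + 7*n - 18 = n^2 + 8*n - 20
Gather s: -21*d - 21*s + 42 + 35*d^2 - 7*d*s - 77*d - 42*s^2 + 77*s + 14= 35*d^2 - 98*d - 42*s^2 + s*(56 - 7*d) + 56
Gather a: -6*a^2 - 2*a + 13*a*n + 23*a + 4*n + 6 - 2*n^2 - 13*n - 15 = -6*a^2 + a*(13*n + 21) - 2*n^2 - 9*n - 9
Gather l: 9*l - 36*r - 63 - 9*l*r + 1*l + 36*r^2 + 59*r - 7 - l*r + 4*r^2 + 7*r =l*(10 - 10*r) + 40*r^2 + 30*r - 70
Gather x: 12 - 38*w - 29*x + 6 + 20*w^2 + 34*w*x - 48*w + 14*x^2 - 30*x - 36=20*w^2 - 86*w + 14*x^2 + x*(34*w - 59) - 18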